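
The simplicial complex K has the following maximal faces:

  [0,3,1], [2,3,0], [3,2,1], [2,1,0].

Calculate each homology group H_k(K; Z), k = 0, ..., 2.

Take the total order 0 < 1 < 2 < 3 on the vertex set. Then K (dimension 2) consists of the simplices:

  0-simplices (4): [0], [1], [2], [3]
  1-simplices (6): [0,1], [0,2], [0,3], [1,2], [1,3], [2,3]
  2-simplices (4): [0,1,2], [0,1,3], [0,2,3], [1,2,3]

Hence C_0 ≅ Z^4, C_1 ≅ Z^6, C_2 ≅ Z^4.

Boundary ∂_1: C_1 → C_0 maps an edge to its endpoints' difference, ∂[p,q] = q − p.
As a 4×6 matrix over Z this has rank 3, with invariant factors (1,1,1).

Boundary ∂_2: C_2 → C_1 sends each 2-simplex [p,q,r] to [q,r] − [p,r] + [p,q]. For instance
  ∂[0,1,3] = [1,3] − [0,3] + [0,1],
  ∂[0,2,3] = [2,3] − [0,3] + [0,2].
The 6×4 boundary matrix has rank 3 and Smith normal form diag(1,1,1).

Computing H_k = (kernel of ∂_k) / (image of ∂_{k+1}):

  H_0: rank C_0 − rank ∂_1 = 4 − 3 = 1, and the invariant factors of ∂_1 are all 1, so H_0 ≅ Z.
  H_1: rank ker ∂_1 − rank ∂_2 = (6 − 3) − 3 = 0, and the invariant factors of ∂_2 are all 1, so H_1 ≅ 0.
  H_2: rank ker ∂_2 − rank ∂_3 = (4 − 3) − 0 = 1, and there is no ∂_3, so H_2 ≅ Z.

(K is a triangulation of the 2-sphere S^2.)

H_0 ≅ Z,  H_1 = 0,  H_2 ≅ Z.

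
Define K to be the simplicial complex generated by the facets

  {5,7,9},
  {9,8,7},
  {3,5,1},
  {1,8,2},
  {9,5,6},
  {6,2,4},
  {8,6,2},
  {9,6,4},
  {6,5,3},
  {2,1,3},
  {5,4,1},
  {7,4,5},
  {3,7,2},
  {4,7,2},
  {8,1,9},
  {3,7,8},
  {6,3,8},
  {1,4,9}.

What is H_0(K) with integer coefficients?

Fix the vertex order 1 < 2 < 3 < 4 < 5 < 6 < 7 < 8 < 9 and write every simplex with vertices in increasing order. Then dim K = 2 and the simplices of K are:

  0-simplices (9): [1], [2], [3], [4], [5], [6], [7], [8], [9]
  1-simplices (27): (27 of them)
  2-simplices (18): [1,2,3], [1,2,8], [1,3,5], [1,4,5], [1,4,9], [1,8,9], [2,3,7], [2,4,6], [2,4,7], [2,6,8], [3,5,6], [3,6,8], [3,7,8], [4,5,7], [4,6,9], [5,6,9], [5,7,9], [7,8,9]

giving chain groups C_0 ≅ Z^9, C_1 ≅ Z^27, C_2 ≅ Z^18.

The boundary map ∂_1: C_1 → C_0 sends each edge [p,q] (with p < q) to q − p. For instance
  ∂[3,7] = [7] − [3].
The resulting 9×27 matrix has rank 8, and its Smith normal form has invariant factors (1,1,1,1,1,1,1,1).

∂_2: C_2 → C_1 maps a triangle to the signed sum of its edges. For instance
  ∂[1,3,5] = [3,5] − [1,5] + [1,3],
  ∂[2,3,7] = [3,7] − [2,7] + [2,3].
The 27×18 boundary matrix has rank 18 and Smith normal form diag(1,1,1,1,1,1,1,1,1,1,1,1,1,1,1,1,1,2).

From H_k ≅ ker(∂_k) / im(∂_{k+1}) we obtain:

  H_0: rank C_0 − rank ∂_1 = 9 − 8 = 1, and the invariant factors of ∂_1 are all 1, so H_0 ≅ Z.

(K is a triangulation of the Klein bottle.)

H_0 = Z.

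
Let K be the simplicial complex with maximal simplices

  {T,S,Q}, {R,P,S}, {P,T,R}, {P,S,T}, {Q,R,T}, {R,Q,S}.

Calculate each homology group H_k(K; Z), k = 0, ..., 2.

We work with the vertex ordering P < Q < R < S < T. The simplices of K, each written with vertices in increasing order, are:

  0-simplices (5): P, Q, R, S, T
  1-simplices (9): PR, PS, PT, QR, QS, QT, RS, RT, ST
  2-simplices (6): PRS, PRT, PST, QRS, QRT, QST

Hence C_0 ≅ Z^5, C_1 ≅ Z^9, C_2 ≅ Z^6.

∂_1: C_1 → C_0 is given by ∂[p,q] = [q] − [p].
This gives a 5×9 integer matrix of rank 4; reducing to Smith normal form yields diagonal entries (1,1,1,1).

The boundary map ∂_2: C_2 → C_1 sends each 2-simplex [p,q,r] to [q,r] − [p,r] + [p,q]. For instance
  ∂PRS = RS − PS + PR,
  ∂QST = ST − QT + QS.
This gives a 9×6 integer matrix of rank 5; reducing to Smith normal form yields diagonal entries (1,1,1,1,1).

Reading off H_k = ker ∂_k / im ∂_{k+1}:

  H_0: rank C_0 − rank ∂_1 = 5 − 4 = 1, and the invariant factors of ∂_1 are all 1, so H_0 = Z.
  H_1: rank ker ∂_1 − rank ∂_2 = (9 − 4) − 5 = 0, and the invariant factors of ∂_2 are all 1, so H_1 = 0.
  H_2: rank ker ∂_2 − rank ∂_3 = (6 − 5) − 0 = 1, and there is no ∂_3, so H_2 = Z.

(K is a triangulation of the 2-sphere S^2.)

H_0 = Z,  H_1 = 0,  H_2 = Z.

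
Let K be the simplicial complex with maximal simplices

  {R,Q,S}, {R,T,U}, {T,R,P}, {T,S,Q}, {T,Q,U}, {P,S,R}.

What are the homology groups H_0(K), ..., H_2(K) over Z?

We work with the vertex ordering P < Q < R < S < T < U. The simplices of K, each written with vertices in increasing order, are:

  0-simplices (6): P, Q, R, S, T, U
  1-simplices (12): PR, PS, PT, QR, QS, QT, QU, RS, RT, RU, ST, TU
  2-simplices (6): PRS, PRT, QRS, QST, QTU, RTU

giving chain groups C_0 ≅ Z^6, C_1 ≅ Z^12, C_2 ≅ Z^6.

Boundary ∂_1: C_1 → C_0 maps an edge to its endpoints' difference, ∂[p,q] = q − p. For instance
  ∂QS = S − Q.
As a 6×12 matrix over Z this has rank 5, with invariant factors (1,1,1,1,1).

∂_2: C_2 → C_1 maps a triangle to the signed sum of its edges. For instance
  ∂PRT = RT − PT + PR,
  ∂QST = ST − QT + QS.
The resulting 12×6 matrix has rank 6, and its Smith normal form has invariant factors (1,1,1,1,1,1).

From H_k ≅ ker(∂_k) / im(∂_{k+1}) we obtain:

  H_0: rank C_0 − rank ∂_1 = 6 − 5 = 1, and the invariant factors of ∂_1 are all 1, so H_0 = Z.
  H_1: rank ker ∂_1 − rank ∂_2 = (12 − 5) − 6 = 1, and the invariant factors of ∂_2 are all 1, so H_1 = Z.
  H_2: rank ker ∂_2 − rank ∂_3 = (6 − 6) − 0 = 0, and there is no ∂_3, so H_2 = 0.

As a check, the Euler characteristic is 6 − 12 + 6 = 0, which agrees with 1 − 1 + 0 = 0.

H_0 = Z,  H_1 = Z,  H_2 = 0.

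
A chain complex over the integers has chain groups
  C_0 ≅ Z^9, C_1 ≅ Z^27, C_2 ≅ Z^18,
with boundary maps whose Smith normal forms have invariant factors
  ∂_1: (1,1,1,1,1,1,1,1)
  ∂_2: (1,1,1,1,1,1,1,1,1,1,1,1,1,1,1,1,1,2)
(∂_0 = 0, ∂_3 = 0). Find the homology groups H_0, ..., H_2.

H_0: b_0 = 9 − 0 − 8 = 1; torsion from ∂_1 factors > 1: none. So H_0 ≅ Z.
H_1: b_1 = 27 − 8 − 18 = 1; torsion from ∂_2 factors > 1: [2]. So H_1 ≅ Z ⊕ Z/2.
H_2: b_2 = 18 − 18 − 0 = 0; torsion from ∂_3 factors > 1: none. So H_2 ≅ 0.

H_0 ≅ Z,  H_1 ≅ Z ⊕ Z/2,  H_2 = 0.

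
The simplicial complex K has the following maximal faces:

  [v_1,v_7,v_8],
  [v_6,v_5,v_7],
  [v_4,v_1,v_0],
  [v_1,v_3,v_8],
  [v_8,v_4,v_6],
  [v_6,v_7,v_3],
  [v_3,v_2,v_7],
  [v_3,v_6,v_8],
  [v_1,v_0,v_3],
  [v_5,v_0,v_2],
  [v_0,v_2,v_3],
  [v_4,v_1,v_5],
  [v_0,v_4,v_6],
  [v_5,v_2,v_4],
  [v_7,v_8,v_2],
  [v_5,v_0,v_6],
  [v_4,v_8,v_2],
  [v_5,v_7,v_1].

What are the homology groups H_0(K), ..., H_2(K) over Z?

K has 9 vertices, 27 edges, 18 triangles.
rank ∂_0 = 0, rank ∂_1 = 8 ⇒ b_0 = 9 − 0 − 8 = 1; all invariant factors of ∂_1 are 1 so no torsion. So H_0 = Z.
rank ∂_1 = 8, rank ∂_2 = 18 ⇒ b_1 = 27 − 8 − 18 = 1; ∂_2 has invariant factor(s) [2] giving torsion. So H_1 = Z ⊕ Z_2.
rank ∂_2 = 18, rank ∂_3 = 0 ⇒ b_2 = 18 − 18 − 0 = 0. So H_2 = 0.

H_0 ≅ Z,  H_1 ≅ Z ⊕ Z_2,  H_2 = 0.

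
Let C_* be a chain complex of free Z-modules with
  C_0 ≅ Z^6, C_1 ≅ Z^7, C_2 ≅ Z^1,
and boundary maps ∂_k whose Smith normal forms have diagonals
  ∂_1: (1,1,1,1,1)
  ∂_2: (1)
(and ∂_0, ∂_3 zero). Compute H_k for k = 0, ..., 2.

H_0 ≅ Z,  H_1 ≅ Z,  H_2 = 0.

H_0: b_0 = 6 − 0 − 5 = 1; torsion from ∂_1 factors > 1: none. So H_0 ≅ Z.
H_1: b_1 = 7 − 5 − 1 = 1; torsion from ∂_2 factors > 1: none. So H_1 ≅ Z.
H_2: b_2 = 1 − 1 − 0 = 0; torsion from ∂_3 factors > 1: none. So H_2 ≅ 0.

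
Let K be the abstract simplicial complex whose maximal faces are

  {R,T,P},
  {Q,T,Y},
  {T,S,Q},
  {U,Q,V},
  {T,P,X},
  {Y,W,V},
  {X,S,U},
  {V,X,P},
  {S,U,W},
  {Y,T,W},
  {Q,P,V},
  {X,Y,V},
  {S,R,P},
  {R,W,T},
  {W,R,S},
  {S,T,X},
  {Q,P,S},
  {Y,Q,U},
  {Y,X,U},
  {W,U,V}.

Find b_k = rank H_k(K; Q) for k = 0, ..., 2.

b_0 = 1, b_1 = 1, b_2 = 0.

Order the vertices as P < Q < R < S < T < U < V < W < X < Y. Listing each simplex with vertices in this order, K has dimension 2 with simplices:

  0-simplices (10): P, Q, R, S, T, U, V, W, X, Y
  1-simplices (30): PQ, PR, PS, PT, PV, PX, QS, QT, QU, QV, QY, RS, RT, RW, ST, SU, SW, SX, TW, TX, TY, UV, UW, UX, UY, VW, VX, VY, WY, XY
  2-simplices (20): PQS, PQV, PRS, PRT, PTX, PVX, QST, QTY, QUV, QUY, RSW, RTW, STX, SUW, SUX, TWY, UVW, UXY, VWY, VXY

giving chain groups C_0 ≅ Z^10, C_1 ≅ Z^30, C_2 ≅ Z^20.

∂_1: C_1 → C_0 maps an edge to its endpoints' difference, ∂[p,q] = q − p.
The 10×30 boundary matrix has rank 9 and Smith normal form diag(1,1,1,1,1,1,1,1,1).

∂_2: C_2 → C_1 acts by ∂[p,q,r] = [q,r] − [p,r] + [p,q]. For instance
  ∂PTX = TX − PX + PT,
  ∂PRT = RT − PT + PR.
The resulting 30×20 matrix has rank 20, and its Smith normal form has invariant factors (1,1,1,1,1,1,1,1,1,1,1,1,1,1,1,1,1,1,1,2).

Now H_k = ker ∂_k / im ∂_{k+1}, so:

  H_0: rank C_0 − rank ∂_1 = 10 − 9 = 1, and the invariant factors of ∂_1 are all 1, so H_0 = Z.
  H_1: rank ker ∂_1 − rank ∂_2 = (30 − 9) − 20 = 1, and ∂_2 has invariant factor 2 > 1, so H_1 = Z ⊕ Z_2.
  H_2: rank ker ∂_2 − rank ∂_3 = (20 − 20) − 0 = 0, and there is no ∂_3, so H_2 = 0.

As a check, the Euler characteristic is 10 − 30 + 20 = 0, which agrees with 1 − 1 + 0 = 0.

Hence the Betti numbers are b_0 = 1, b_1 = 1, b_2 = 0.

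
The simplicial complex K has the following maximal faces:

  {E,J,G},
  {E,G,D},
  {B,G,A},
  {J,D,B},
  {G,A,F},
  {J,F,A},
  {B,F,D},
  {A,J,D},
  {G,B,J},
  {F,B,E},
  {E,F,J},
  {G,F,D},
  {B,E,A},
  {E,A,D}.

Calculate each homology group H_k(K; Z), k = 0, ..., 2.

We work with the vertex ordering A < B < D < E < F < G < J. The simplices of K, each written with vertices in increasing order, are:

  0-simplices (7): A, B, D, E, F, G, J
  1-simplices (21): AB, AD, AE, AF, AG, AJ, BD, BE, BF, BG, BJ, DE, DF, DG, DJ, EF, EG, EJ, FG, FJ, GJ
  2-simplices (14): ABE, ABG, ADE, ADJ, AFG, AFJ, BDF, BDJ, BEF, BGJ, DEG, DFG, EFJ, EGJ

so the chain groups are C_0 ≅ Z^7, C_1 ≅ Z^21, C_2 ≅ Z^14.

Boundary ∂_1: C_1 → C_0 sends each edge [p,q] (with p < q) to q − p.
As a 7×21 matrix over Z this has rank 6, with invariant factors (1,1,1,1,1,1).

Boundary ∂_2: C_2 → C_1 sends each 2-simplex [p,q,r] to [q,r] − [p,r] + [p,q]. For instance
  ∂ABG = BG − AG + AB,
  ∂ADJ = DJ − AJ + AD.
This gives a 21×14 integer matrix of rank 13; reducing to Smith normal form yields diagonal entries (1,1,1,1,1,1,1,1,1,1,1,1,1).

Reading off H_k = ker ∂_k / im ∂_{k+1}:

  H_0: rank C_0 − rank ∂_1 = 7 − 6 = 1, and the invariant factors of ∂_1 are all 1, so H_0 = Z.
  H_1: rank ker ∂_1 − rank ∂_2 = (21 − 6) − 13 = 2, and the invariant factors of ∂_2 are all 1, so H_1 = Z^2.
  H_2: rank ker ∂_2 − rank ∂_3 = (14 − 13) − 0 = 1, and there is no ∂_3, so H_2 = Z.

(K is a triangulation of the torus T^2.)

H_0 ≅ Z,  H_1 ≅ Z^2,  H_2 ≅ Z.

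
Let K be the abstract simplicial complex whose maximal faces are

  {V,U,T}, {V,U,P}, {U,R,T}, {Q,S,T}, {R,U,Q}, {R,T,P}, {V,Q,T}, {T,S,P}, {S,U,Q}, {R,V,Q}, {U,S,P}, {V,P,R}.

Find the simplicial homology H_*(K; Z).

Fix the vertex order P < Q < R < S < T < U < V and write every simplex with vertices in increasing order. Then dim K = 2 and the simplices of K are:

  0-simplices (7): P, Q, R, S, T, U, V
  1-simplices (18): PR, PS, PT, PU, PV, QR, QS, QT, QU, QV, RT, RU, RV, ST, SU, TU, TV, UV
  2-simplices (12): PRT, PRV, PST, PSU, PUV, QRU, QRV, QST, QSU, QTV, RTU, TUV

giving chain groups C_0 ≅ Z^7, C_1 ≅ Z^18, C_2 ≅ Z^12.

Boundary ∂_1: C_1 → C_0 is given by ∂[p,q] = [q] − [p]. For instance
  ∂PV = V − P.
As a 7×18 matrix over Z this has rank 6, with invariant factors (1,1,1,1,1,1).

∂_2: C_2 → C_1 maps a triangle to the signed sum of its edges. For instance
  ∂QRV = RV − QV + QR,
  ∂PRV = RV − PV + PR.
The resulting 18×12 matrix has rank 12, and its Smith normal form has invariant factors (1,1,1,1,1,1,1,1,1,1,1,2).

From H_k ≅ ker(∂_k) / im(∂_{k+1}) we obtain:

  H_0: rank C_0 − rank ∂_1 = 7 − 6 = 1, and the invariant factors of ∂_1 are all 1, so H_0 = Z.
  H_1: rank ker ∂_1 − rank ∂_2 = (18 − 6) − 12 = 0, and ∂_2 has invariant factor 2 > 1, so H_1 = Z/2Z.
  H_2: rank ker ∂_2 − rank ∂_3 = (12 − 12) − 0 = 0, and there is no ∂_3, so H_2 = 0.

H_0 = Z,  H_1 = Z/2Z,  H_2 = 0.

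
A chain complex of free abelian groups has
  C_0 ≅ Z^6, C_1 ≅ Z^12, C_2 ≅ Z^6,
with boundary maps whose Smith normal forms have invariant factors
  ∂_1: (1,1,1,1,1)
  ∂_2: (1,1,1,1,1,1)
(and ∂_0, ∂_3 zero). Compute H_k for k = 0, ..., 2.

H_0: b_0 = 6 − 0 − 5 = 1; torsion from ∂_1 factors > 1: none. So H_0 = Z.
H_1: b_1 = 12 − 5 − 6 = 1; torsion from ∂_2 factors > 1: none. So H_1 = Z.
H_2: b_2 = 6 − 6 − 0 = 0; torsion from ∂_3 factors > 1: none. So H_2 = 0.

H_0 = Z,  H_1 = Z,  H_2 = 0.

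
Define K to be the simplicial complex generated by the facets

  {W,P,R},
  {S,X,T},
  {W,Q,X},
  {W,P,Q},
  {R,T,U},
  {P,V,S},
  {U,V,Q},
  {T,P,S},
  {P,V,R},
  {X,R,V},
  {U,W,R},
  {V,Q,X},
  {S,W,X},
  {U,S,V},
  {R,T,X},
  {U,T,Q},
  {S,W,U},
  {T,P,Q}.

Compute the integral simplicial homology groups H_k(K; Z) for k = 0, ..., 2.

We work with the vertex ordering P < Q < R < S < T < U < V < W < X. The simplices of K, each written with vertices in increasing order, are:

  0-simplices (9): P, Q, R, S, T, U, V, W, X
  1-simplices (27): PQ, PR, PS, PT, PV, PW, QT, QU, QV, QW, QX, RT, RU, RV, RW, RX, ST, SU, SV, SW, SX, TU, TX, UV, UW, VX, WX
  2-simplices (18): PQT, PQW, PRV, PRW, PST, PSV, QTU, QUV, QVX, QWX, RTU, RTX, RUW, RVX, STX, SUV, SUW, SWX

giving chain groups C_0 ≅ Z^9, C_1 ≅ Z^27, C_2 ≅ Z^18.

∂_1: C_1 → C_0 sends each edge [p,q] (with p < q) to q − p.
As a 9×27 matrix over Z this has rank 8, with invariant factors (1,1,1,1,1,1,1,1).

The boundary map ∂_2: C_2 → C_1 sends each 2-simplex [p,q,r] to [q,r] − [p,r] + [p,q]. For instance
  ∂SUW = UW − SW + SU,
  ∂PRV = RV − PV + PR.
This gives a 27×18 integer matrix of rank 17; reducing to Smith normal form yields diagonal entries (1,1,1,1,1,1,1,1,1,1,1,1,1,1,1,1,1).

Now H_k = ker ∂_k / im ∂_{k+1}, so:

  H_0: rank C_0 − rank ∂_1 = 9 − 8 = 1, and the invariant factors of ∂_1 are all 1, so H_0 ≅ Z.
  H_1: rank ker ∂_1 − rank ∂_2 = (27 − 8) − 17 = 2, and the invariant factors of ∂_2 are all 1, so H_1 ≅ Z^2.
  H_2: rank ker ∂_2 − rank ∂_3 = (18 − 17) − 0 = 1, and there is no ∂_3, so H_2 ≅ Z.

As a check, the Euler characteristic is 9 − 27 + 18 = 0, which agrees with 1 − 2 + 1 = 0.

H_0 = Z,  H_1 = Z^2,  H_2 = Z.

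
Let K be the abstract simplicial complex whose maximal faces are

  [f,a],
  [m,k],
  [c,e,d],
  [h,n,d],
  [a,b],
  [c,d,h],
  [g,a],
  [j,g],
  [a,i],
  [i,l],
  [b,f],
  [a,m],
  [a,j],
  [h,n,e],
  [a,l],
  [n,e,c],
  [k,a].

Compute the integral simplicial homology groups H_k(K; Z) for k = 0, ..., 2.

Fix the vertex order a < b < c < d < e < f < g < h < i < j < k < l < m < n and write every simplex with vertices in increasing order. Then dim K = 2 and the simplices of K are:

  0-simplices (14): a, b, c, d, e, f, g, h, i, j, k, l, m, n
  1-simplices (22): ab, af, ag, ai, aj, ak, al, am, bf, cd, ce, ch, cn, de, dh, dn, eh, en, gj, hn, il, km
  2-simplices (5): cde, cdh, cen, dhn, ehn

so the chain groups are C_0 ≅ Z^14, C_1 ≅ Z^22, C_2 ≅ Z^5.

The boundary map ∂_1: C_1 → C_0 sends each edge [p,q] (with p < q) to q − p. For instance
  ∂cn = n − c.
As a 14×22 matrix over Z this has rank 12, with invariant factors (1,1,1,1,1,1,1,1,1,1,1,1).

Boundary ∂_2: C_2 → C_1 acts by ∂[p,q,r] = [q,r] − [p,r] + [p,q]. For instance
  ∂cdh = dh − ch + cd,
  ∂cde = de − ce + cd.
This gives a 22×5 integer matrix of rank 5; reducing to Smith normal form yields diagonal entries (1,1,1,1,1).

Computing H_k = (kernel of ∂_k) / (image of ∂_{k+1}):

  H_0: rank C_0 − rank ∂_1 = 14 − 12 = 2, and the invariant factors of ∂_1 are all 1, so H_0 ≅ Z^2.
  H_1: rank ker ∂_1 − rank ∂_2 = (22 − 12) − 5 = 5, and the invariant factors of ∂_2 are all 1, so H_1 ≅ Z^5.
  H_2: rank ker ∂_2 − rank ∂_3 = (5 − 5) − 0 = 0, and there is no ∂_3, so H_2 ≅ 0.

H_0 = Z^2,  H_1 = Z^5,  H_2 = 0.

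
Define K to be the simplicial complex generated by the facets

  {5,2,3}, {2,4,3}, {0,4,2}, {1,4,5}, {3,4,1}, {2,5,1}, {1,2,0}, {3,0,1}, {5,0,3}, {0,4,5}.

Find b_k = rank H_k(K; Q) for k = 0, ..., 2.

Fix the vertex order 0 < 1 < 2 < 3 < 4 < 5 and write every simplex with vertices in increasing order. Then dim K = 2 and the simplices of K are:

  0-simplices (6): [0], [1], [2], [3], [4], [5]
  1-simplices (15): [0,1], [0,2], [0,3], [0,4], [0,5], [1,2], [1,3], [1,4], [1,5], [2,3], [2,4], [2,5], [3,4], [3,5], [4,5]
  2-simplices (10): [0,1,2], [0,1,3], [0,2,4], [0,3,5], [0,4,5], [1,2,5], [1,3,4], [1,4,5], [2,3,4], [2,3,5]

giving chain groups C_0 ≅ Z^6, C_1 ≅ Z^15, C_2 ≅ Z^10.

The boundary map ∂_1: C_1 → C_0 maps an edge to its endpoints' difference, ∂[p,q] = q − p. For instance
  ∂[0,4] = [4] − [0].
The 6×15 boundary matrix has rank 5 and Smith normal form diag(1,1,1,1,1).

Boundary ∂_2: C_2 → C_1 sends each 2-simplex [p,q,r] to [q,r] − [p,r] + [p,q]. For instance
  ∂[0,4,5] = [4,5] − [0,5] + [0,4],
  ∂[1,3,4] = [3,4] − [1,4] + [1,3].
The resulting 15×10 matrix has rank 10, and its Smith normal form has invariant factors (1,1,1,1,1,1,1,1,1,2).

Computing H_k = (kernel of ∂_k) / (image of ∂_{k+1}):

  H_0: rank C_0 − rank ∂_1 = 6 − 5 = 1, and the invariant factors of ∂_1 are all 1, so H_0 = Z.
  H_1: rank ker ∂_1 − rank ∂_2 = (15 − 5) − 10 = 0, and ∂_2 has invariant factor 2 > 1, so H_1 = Z/2.
  H_2: rank ker ∂_2 − rank ∂_3 = (10 − 10) − 0 = 0, and there is no ∂_3, so H_2 = 0.

Hence the Betti numbers are b_0 = 1, b_1 = 0, b_2 = 0.

b_0 = 1, b_1 = 0, b_2 = 0.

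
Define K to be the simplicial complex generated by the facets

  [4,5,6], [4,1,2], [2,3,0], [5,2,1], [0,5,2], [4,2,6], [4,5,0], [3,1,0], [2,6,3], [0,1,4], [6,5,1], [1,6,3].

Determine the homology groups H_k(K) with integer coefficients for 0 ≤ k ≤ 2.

Fix the vertex order 0 < 1 < 2 < 3 < 4 < 5 < 6 and write every simplex with vertices in increasing order. Then dim K = 2 and the simplices of K are:

  0-simplices (7): [0], [1], [2], [3], [4], [5], [6]
  1-simplices (18): [0,1], [0,2], [0,3], [0,4], [0,5], [1,2], [1,3], [1,4], [1,5], [1,6], [2,3], [2,4], [2,5], [2,6], [3,6], [4,5], [4,6], [5,6]
  2-simplices (12): [0,1,3], [0,1,4], [0,2,3], [0,2,5], [0,4,5], [1,2,4], [1,2,5], [1,3,6], [1,5,6], [2,3,6], [2,4,6], [4,5,6]

giving chain groups C_0 ≅ Z^7, C_1 ≅ Z^18, C_2 ≅ Z^12.

Boundary ∂_1: C_1 → C_0 sends each edge [p,q] (with p < q) to q − p.
This gives a 7×18 integer matrix of rank 6; reducing to Smith normal form yields diagonal entries (1,1,1,1,1,1).

The boundary map ∂_2: C_2 → C_1 maps a triangle to the signed sum of its edges. For instance
  ∂[2,3,6] = [3,6] − [2,6] + [2,3],
  ∂[1,3,6] = [3,6] − [1,6] + [1,3].
This gives a 18×12 integer matrix of rank 12; reducing to Smith normal form yields diagonal entries (1,1,1,1,1,1,1,1,1,1,1,2).

From H_k ≅ ker(∂_k) / im(∂_{k+1}) we obtain:

  H_0: rank C_0 − rank ∂_1 = 7 − 6 = 1, and the invariant factors of ∂_1 are all 1, so H_0 ≅ Z.
  H_1: rank ker ∂_1 − rank ∂_2 = (18 − 6) − 12 = 0, and ∂_2 has invariant factor 2 > 1, so H_1 ≅ Z/2.
  H_2: rank ker ∂_2 − rank ∂_3 = (12 − 12) − 0 = 0, and there is no ∂_3, so H_2 ≅ 0.

(K is a triangulation of the real projective plane RP^2.)

H_0 = Z,  H_1 = Z/2,  H_2 = 0.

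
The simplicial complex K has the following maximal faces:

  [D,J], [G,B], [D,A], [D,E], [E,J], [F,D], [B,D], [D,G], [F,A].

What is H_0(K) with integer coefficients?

H_0 ≅ Z.

Fix the vertex order A < B < D < E < F < G < J and write every simplex with vertices in increasing order. Then dim K = 1 and the simplices of K are:

  0-simplices (7): A, B, D, E, F, G, J
  1-simplices (9): AD, AF, BD, BG, DE, DF, DG, DJ, EJ

so the chain groups are C_0 ≅ Z^7, C_1 ≅ Z^9.

∂_1: C_1 → C_0 maps an edge to its endpoints' difference, ∂[p,q] = q − p. For instance
  ∂AF = F − A.
The resulting 7×9 matrix has rank 6, and its Smith normal form has invariant factors (1,1,1,1,1,1).

Reading off H_k = ker ∂_k / im ∂_{k+1}:

  H_0: rank C_0 − rank ∂_1 = 7 − 6 = 1, and the invariant factors of ∂_1 are all 1, so H_0 ≅ Z.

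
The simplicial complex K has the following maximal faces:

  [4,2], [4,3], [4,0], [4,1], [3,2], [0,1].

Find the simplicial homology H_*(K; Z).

H_0 = Z,  H_1 = Z^2.

K has 5 vertices, 6 edges.
rank ∂_0 = 0, rank ∂_1 = 4 ⇒ b_0 = 5 − 0 − 4 = 1; all invariant factors of ∂_1 are 1 so no torsion. So H_0 = Z.
rank ∂_1 = 4, rank ∂_2 = 0 ⇒ b_1 = 6 − 4 − 0 = 2. So H_1 = Z^2.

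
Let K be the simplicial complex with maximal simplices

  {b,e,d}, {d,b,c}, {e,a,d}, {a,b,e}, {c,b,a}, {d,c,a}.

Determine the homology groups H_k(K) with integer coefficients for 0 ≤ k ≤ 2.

H_0 ≅ Z,  H_1 = 0,  H_2 ≅ Z.

K has 5 vertices, 9 edges, 6 triangles.
rank ∂_0 = 0, rank ∂_1 = 4 ⇒ b_0 = 5 − 0 − 4 = 1; all invariant factors of ∂_1 are 1 so no torsion. So H_0 ≅ Z.
rank ∂_1 = 4, rank ∂_2 = 5 ⇒ b_1 = 9 − 4 − 5 = 0; all invariant factors of ∂_2 are 1 so no torsion. So H_1 ≅ 0.
rank ∂_2 = 5, rank ∂_3 = 0 ⇒ b_2 = 6 − 5 − 0 = 1. So H_2 ≅ Z.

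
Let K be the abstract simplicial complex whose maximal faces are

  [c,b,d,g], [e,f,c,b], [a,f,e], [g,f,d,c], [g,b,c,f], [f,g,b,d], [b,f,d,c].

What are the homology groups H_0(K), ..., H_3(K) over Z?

Take the total order a < b < c < d < e < f < g on the vertex set. Then K (dimension 3) consists of the simplices:

  0-simplices (7): a, b, c, d, e, f, g
  1-simplices (15): ae, af, bc, bd, be, bf, bg, cd, ce, cf, cg, df, dg, ef, fg
  2-simplices (14): aef, bcd, bce, bcf, bcg, bdf, bdg, bef, bfg, cdf, cdg, cef, cfg, dfg
  3-simplices (6): bcdf, bcdg, bcef, bcfg, bdfg, cdfg

so the chain groups are C_0 ≅ Z^7, C_1 ≅ Z^15, C_2 ≅ Z^14, C_3 ≅ Z^6.

Boundary ∂_1: C_1 → C_0 maps an edge to its endpoints' difference, ∂[p,q] = q − p.
As a 7×15 matrix over Z this has rank 6, with invariant factors (1,1,1,1,1,1).

The boundary map ∂_2: C_2 → C_1 acts by ∂[p,q,r] = [q,r] − [p,r] + [p,q]. For instance
  ∂dfg = fg − dg + df,
  ∂cfg = fg − cg + cf.
As a 15×14 matrix over Z this has rank 9, with invariant factors (1,1,1,1,1,1,1,1,1).

The boundary map ∂_3: C_3 → C_2 sends each 3-simplex σ to the alternating sum Σ_i (−1)^i (σ with its i-th vertex removed). For instance
  ∂bcef = cef − bef + bcf − bce,
  ∂bdfg = dfg − bfg + bdg − bdf.
As a 14×6 matrix over Z this has rank 5, with invariant factors (1,1,1,1,1).

Reading off H_k = ker ∂_k / im ∂_{k+1}:

  H_0: rank C_0 − rank ∂_1 = 7 − 6 = 1, and the invariant factors of ∂_1 are all 1, so H_0 = Z.
  H_1: rank ker ∂_1 − rank ∂_2 = (15 − 6) − 9 = 0, and the invariant factors of ∂_2 are all 1, so H_1 = 0.
  H_2: rank ker ∂_2 − rank ∂_3 = (14 − 9) − 5 = 0, and the invariant factors of ∂_3 are all 1, so H_2 = 0.
  H_3: rank ker ∂_3 − rank ∂_4 = (6 − 5) − 0 = 1, and there is no ∂_4, so H_3 = Z.

As a check, the Euler characteristic is 7 − 15 + 14 − 6 = 0, which agrees with 1 − 0 + 0 − 1 = 0.

H_0 = Z,  H_1 = 0,  H_2 = 0,  H_3 = Z.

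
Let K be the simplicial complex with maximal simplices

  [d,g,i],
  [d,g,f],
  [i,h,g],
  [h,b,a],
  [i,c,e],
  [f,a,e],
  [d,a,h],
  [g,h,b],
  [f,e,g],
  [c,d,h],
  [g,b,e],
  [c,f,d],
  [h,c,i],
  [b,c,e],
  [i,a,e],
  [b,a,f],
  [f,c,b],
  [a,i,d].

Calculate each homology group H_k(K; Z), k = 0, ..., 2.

Order the vertices as a < b < c < d < e < f < g < h < i. Listing each simplex with vertices in this order, K has dimension 2 with simplices:

  0-simplices (9): a, b, c, d, e, f, g, h, i
  1-simplices (27): ab, ad, ae, af, ah, ai, bc, be, bf, bg, bh, cd, ce, cf, ch, ci, df, dg, dh, di, ef, eg, ei, fg, gh, gi, hi
  2-simplices (18): abf, abh, adh, adi, aef, aei, bce, bcf, beg, bgh, cdf, cdh, cei, chi, dfg, dgi, efg, ghi

Hence C_0 ≅ Z^9, C_1 ≅ Z^27, C_2 ≅ Z^18.

∂_1: C_1 → C_0 is given by ∂[p,q] = [q] − [p].
The resulting 9×27 matrix has rank 8, and its Smith normal form has invariant factors (1,1,1,1,1,1,1,1).

∂_2: C_2 → C_1 maps a triangle to the signed sum of its edges. For instance
  ∂adi = di − ai + ad,
  ∂bcf = cf − bf + bc.
As a 27×18 matrix over Z this has rank 18, with invariant factors (1,1,1,1,1,1,1,1,1,1,1,1,1,1,1,1,1,2).

Computing H_k = (kernel of ∂_k) / (image of ∂_{k+1}):

  H_0: rank C_0 − rank ∂_1 = 9 − 8 = 1, and the invariant factors of ∂_1 are all 1, so H_0 ≅ Z.
  H_1: rank ker ∂_1 − rank ∂_2 = (27 − 8) − 18 = 1, and ∂_2 has invariant factor 2 > 1, so H_1 ≅ Z ⊕ Z/2Z.
  H_2: rank ker ∂_2 − rank ∂_3 = (18 − 18) − 0 = 0, and there is no ∂_3, so H_2 ≅ 0.

H_0 = Z,  H_1 = Z ⊕ Z/2Z,  H_2 = 0.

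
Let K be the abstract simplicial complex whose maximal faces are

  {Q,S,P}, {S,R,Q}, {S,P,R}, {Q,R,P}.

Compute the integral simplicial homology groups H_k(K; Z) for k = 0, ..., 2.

K has 4 vertices, 6 edges, 4 triangles.
rank ∂_0 = 0, rank ∂_1 = 3 ⇒ b_0 = 4 − 0 − 3 = 1; all invariant factors of ∂_1 are 1 so no torsion. So H_0 = Z.
rank ∂_1 = 3, rank ∂_2 = 3 ⇒ b_1 = 6 − 3 − 3 = 0; all invariant factors of ∂_2 are 1 so no torsion. So H_1 = 0.
rank ∂_2 = 3, rank ∂_3 = 0 ⇒ b_2 = 4 − 3 − 0 = 1. So H_2 = Z.

H_0 ≅ Z,  H_1 = 0,  H_2 ≅ Z.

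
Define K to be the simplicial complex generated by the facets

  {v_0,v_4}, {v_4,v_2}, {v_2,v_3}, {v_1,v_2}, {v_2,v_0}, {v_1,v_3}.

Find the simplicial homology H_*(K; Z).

Order the vertices as v_0 < v_1 < v_2 < v_3 < v_4. Listing each simplex with vertices in this order, K has dimension 1 with simplices:

  0-simplices (5): [v_0], [v_1], [v_2], [v_3], [v_4]
  1-simplices (6): [v_0,v_2], [v_0,v_4], [v_1,v_2], [v_1,v_3], [v_2,v_3], [v_2,v_4]

so the chain groups are C_0 ≅ Z^5, C_1 ≅ Z^6.

The boundary map ∂_1: C_1 → C_0 maps an edge to its endpoints' difference, ∂[p,q] = q − p.
As a 5×6 matrix over Z this has rank 4, with invariant factors (1,1,1,1).

From H_k ≅ ker(∂_k) / im(∂_{k+1}) we obtain:

  H_0: rank C_0 − rank ∂_1 = 5 − 4 = 1, and the invariant factors of ∂_1 are all 1, so H_0 = Z.
  H_1: rank ker ∂_1 − rank ∂_2 = (6 − 4) − 0 = 2, and there is no ∂_2, so H_1 = Z^2.

H_0 = Z,  H_1 = Z^2.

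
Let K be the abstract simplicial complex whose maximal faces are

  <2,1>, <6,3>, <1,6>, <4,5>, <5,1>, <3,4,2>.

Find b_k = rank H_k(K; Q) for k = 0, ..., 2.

Fix the vertex order 1 < 2 < 3 < 4 < 5 < 6 and write every simplex with vertices in increasing order. Then dim K = 2 and the simplices of K are:

  0-simplices (6): [1], [2], [3], [4], [5], [6]
  1-simplices (8): [1,2], [1,5], [1,6], [2,3], [2,4], [3,4], [3,6], [4,5]
  2-simplices (1): [2,3,4]

so the chain groups are C_0 ≅ Z^6, C_1 ≅ Z^8, C_2 ≅ Z^1.

The boundary map ∂_1: C_1 → C_0 maps an edge to its endpoints' difference, ∂[p,q] = q − p. For instance
  ∂[1,5] = [5] − [1].
The resulting 6×8 matrix has rank 5, and its Smith normal form has invariant factors (1,1,1,1,1).

Boundary ∂_2: C_2 → C_1 acts by ∂[p,q,r] = [q,r] − [p,r] + [p,q]. For instance
  ∂[2,3,4] = [3,4] − [2,4] + [2,3].
The 8×1 boundary matrix has rank 1 and Smith normal form diag(1).

Now H_k = ker ∂_k / im ∂_{k+1}, so:

  H_0: rank C_0 − rank ∂_1 = 6 − 5 = 1, and the invariant factors of ∂_1 are all 1, so H_0 ≅ Z.
  H_1: rank ker ∂_1 − rank ∂_2 = (8 − 5) − 1 = 2, and the invariant factors of ∂_2 are all 1, so H_1 ≅ Z^2.
  H_2: rank ker ∂_2 − rank ∂_3 = (1 − 1) − 0 = 0, and there is no ∂_3, so H_2 ≅ 0.

As a check, the Euler characteristic is 6 − 8 + 1 = -1, which agrees with 1 − 2 + 0 = -1.

Hence the Betti numbers are b_0 = 1, b_1 = 2, b_2 = 0.

b_0 = 1, b_1 = 2, b_2 = 0.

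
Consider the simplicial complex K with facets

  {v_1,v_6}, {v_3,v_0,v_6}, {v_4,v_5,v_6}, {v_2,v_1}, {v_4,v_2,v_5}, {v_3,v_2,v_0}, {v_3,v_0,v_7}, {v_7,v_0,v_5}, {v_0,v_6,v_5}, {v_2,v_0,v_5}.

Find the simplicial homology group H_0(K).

Order the vertices as v_0 < v_1 < v_2 < v_3 < v_4 < v_5 < v_6 < v_7. Listing each simplex with vertices in this order, K has dimension 2 with simplices:

  0-simplices (8): [v_0], [v_1], [v_2], [v_3], [v_4], [v_5], [v_6], [v_7]
  1-simplices (16): (16 of them)
  2-simplices (8): [v_0,v_2,v_3], [v_0,v_2,v_5], [v_0,v_3,v_6], [v_0,v_3,v_7], [v_0,v_5,v_6], [v_0,v_5,v_7], [v_2,v_4,v_5], [v_4,v_5,v_6]

so the chain groups are C_0 ≅ Z^8, C_1 ≅ Z^16, C_2 ≅ Z^8.

The boundary map ∂_1: C_1 → C_0 maps an edge to its endpoints' difference, ∂[p,q] = q − p. For instance
  ∂[v_1,v_2] = [v_2] − [v_1].
As a 8×16 matrix over Z this has rank 7, with invariant factors (1,1,1,1,1,1,1).

∂_2: C_2 → C_1 sends each 2-simplex [p,q,r] to [q,r] − [p,r] + [p,q]. For instance
  ∂[v_0,v_3,v_6] = [v_3,v_6] − [v_0,v_6] + [v_0,v_3],
  ∂[v_2,v_4,v_5] = [v_4,v_5] − [v_2,v_5] + [v_2,v_4].
The resulting 16×8 matrix has rank 8, and its Smith normal form has invariant factors (1,1,1,1,1,1,1,1).

From H_k ≅ ker(∂_k) / im(∂_{k+1}) we obtain:

  H_0: rank C_0 − rank ∂_1 = 8 − 7 = 1, and the invariant factors of ∂_1 are all 1, so H_0 = Z.

H_0 ≅ Z.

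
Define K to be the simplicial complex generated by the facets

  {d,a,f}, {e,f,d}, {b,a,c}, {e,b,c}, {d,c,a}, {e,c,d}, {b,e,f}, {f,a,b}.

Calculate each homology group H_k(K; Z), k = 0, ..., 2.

H_0 ≅ Z,  H_1 = 0,  H_2 ≅ Z.

We work with the vertex ordering a < b < c < d < e < f. The simplices of K, each written with vertices in increasing order, are:

  0-simplices (6): a, b, c, d, e, f
  1-simplices (12): ab, ac, ad, af, bc, be, bf, cd, ce, de, df, ef
  2-simplices (8): abc, abf, acd, adf, bce, bef, cde, def

Hence C_0 ≅ Z^6, C_1 ≅ Z^12, C_2 ≅ Z^8.

Boundary ∂_1: C_1 → C_0 maps an edge to its endpoints' difference, ∂[p,q] = q − p. For instance
  ∂bf = f − b.
This gives a 6×12 integer matrix of rank 5; reducing to Smith normal form yields diagonal entries (1,1,1,1,1).

Boundary ∂_2: C_2 → C_1 maps a triangle to the signed sum of its edges. For instance
  ∂cde = de − ce + cd,
  ∂acd = cd − ad + ac.
The resulting 12×8 matrix has rank 7, and its Smith normal form has invariant factors (1,1,1,1,1,1,1).

Computing H_k = (kernel of ∂_k) / (image of ∂_{k+1}):

  H_0: rank C_0 − rank ∂_1 = 6 − 5 = 1, and the invariant factors of ∂_1 are all 1, so H_0 ≅ Z.
  H_1: rank ker ∂_1 − rank ∂_2 = (12 − 5) − 7 = 0, and the invariant factors of ∂_2 are all 1, so H_1 ≅ 0.
  H_2: rank ker ∂_2 − rank ∂_3 = (8 − 7) − 0 = 1, and there is no ∂_3, so H_2 ≅ Z.

(K is a triangulation of the 2-sphere S^2.)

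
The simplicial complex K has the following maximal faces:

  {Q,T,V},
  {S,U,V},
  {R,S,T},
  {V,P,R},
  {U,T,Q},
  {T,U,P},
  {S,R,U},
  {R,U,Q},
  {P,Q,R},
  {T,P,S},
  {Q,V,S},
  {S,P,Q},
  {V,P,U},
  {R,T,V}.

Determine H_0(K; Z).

H_0 ≅ Z.

Fix the vertex order P < Q < R < S < T < U < V and write every simplex with vertices in increasing order. Then dim K = 2 and the simplices of K are:

  0-simplices (7): P, Q, R, S, T, U, V
  1-simplices (21): PQ, PR, PS, PT, PU, PV, QR, QS, QT, QU, QV, RS, RT, RU, RV, ST, SU, SV, TU, TV, UV
  2-simplices (14): PQR, PQS, PRV, PST, PTU, PUV, QRU, QSV, QTU, QTV, RST, RSU, RTV, SUV

so the chain groups are C_0 ≅ Z^7, C_1 ≅ Z^21, C_2 ≅ Z^14.

∂_1: C_1 → C_0 is given by ∂[p,q] = [q] − [p]. For instance
  ∂RV = V − R.
The resulting 7×21 matrix has rank 6, and its Smith normal form has invariant factors (1,1,1,1,1,1).

The boundary map ∂_2: C_2 → C_1 sends each 2-simplex [p,q,r] to [q,r] − [p,r] + [p,q]. For instance
  ∂QSV = SV − QV + QS,
  ∂PTU = TU − PU + PT.
This gives a 21×14 integer matrix of rank 13; reducing to Smith normal form yields diagonal entries (1,1,1,1,1,1,1,1,1,1,1,1,1).

From H_k ≅ ker(∂_k) / im(∂_{k+1}) we obtain:

  H_0: rank C_0 − rank ∂_1 = 7 − 6 = 1, and the invariant factors of ∂_1 are all 1, so H_0 = Z.

(K is a triangulation of the torus T^2.)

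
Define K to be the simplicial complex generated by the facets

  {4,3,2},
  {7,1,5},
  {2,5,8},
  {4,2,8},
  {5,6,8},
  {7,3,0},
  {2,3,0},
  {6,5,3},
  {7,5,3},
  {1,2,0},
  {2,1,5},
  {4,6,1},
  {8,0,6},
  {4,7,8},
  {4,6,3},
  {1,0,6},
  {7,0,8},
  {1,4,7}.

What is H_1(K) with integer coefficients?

H_1 ≅ Z^2.

K has 9 vertices, 27 edges, 18 triangles.
rank ∂_1 = 8, rank ∂_2 = 17 ⇒ b_1 = 27 − 8 − 17 = 2; all invariant factors of ∂_2 are 1 so no torsion. So H_1 = Z^2.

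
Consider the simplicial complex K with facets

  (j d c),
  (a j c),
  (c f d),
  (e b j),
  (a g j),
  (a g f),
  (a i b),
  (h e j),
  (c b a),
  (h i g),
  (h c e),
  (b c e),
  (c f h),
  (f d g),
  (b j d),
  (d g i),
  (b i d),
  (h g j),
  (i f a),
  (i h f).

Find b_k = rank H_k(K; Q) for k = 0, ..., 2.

b_0 = 1, b_1 = 1, b_2 = 0.

K has 10 vertices, 30 edges, 20 triangles.
rank ∂_0 = 0, rank ∂_1 = 9 ⇒ b_0 = 10 − 0 − 9 = 1; all invariant factors of ∂_1 are 1 so no torsion. So H_0 ≅ Z.
rank ∂_1 = 9, rank ∂_2 = 20 ⇒ b_1 = 30 − 9 − 20 = 1; ∂_2 has invariant factor(s) [2] giving torsion. So H_1 ≅ Z ⊕ Z/2Z.
rank ∂_2 = 20, rank ∂_3 = 0 ⇒ b_2 = 20 − 20 − 0 = 0. So H_2 ≅ 0.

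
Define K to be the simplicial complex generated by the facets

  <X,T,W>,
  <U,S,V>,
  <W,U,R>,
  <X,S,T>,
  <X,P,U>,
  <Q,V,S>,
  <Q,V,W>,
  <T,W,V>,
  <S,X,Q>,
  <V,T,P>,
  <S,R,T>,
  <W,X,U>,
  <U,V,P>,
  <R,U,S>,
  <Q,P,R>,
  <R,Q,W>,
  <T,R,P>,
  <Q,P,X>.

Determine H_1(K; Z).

H_1 = Z^2.

Take the total order P < Q < R < S < T < U < V < W < X on the vertex set. Then K (dimension 2) consists of the simplices:

  0-simplices (9): P, Q, R, S, T, U, V, W, X
  1-simplices (27): PQ, PR, PT, PU, PV, PX, QR, QS, QV, QW, QX, RS, RT, RU, RW, ST, SU, SV, SX, TV, TW, TX, UV, UW, UX, VW, WX
  2-simplices (18): PQR, PQX, PRT, PTV, PUV, PUX, QRW, QSV, QSX, QVW, RST, RSU, RUW, STX, SUV, TVW, TWX, UWX

Hence C_0 ≅ Z^9, C_1 ≅ Z^27, C_2 ≅ Z^18.

∂_1: C_1 → C_0 is given by ∂[p,q] = [q] − [p]. For instance
  ∂TX = X − T.
The 9×27 boundary matrix has rank 8 and Smith normal form diag(1,1,1,1,1,1,1,1).

∂_2: C_2 → C_1 sends each 2-simplex [p,q,r] to [q,r] − [p,r] + [p,q]. For instance
  ∂RUW = UW − RW + RU,
  ∂QSV = SV − QV + QS.
The 27×18 boundary matrix has rank 17 and Smith normal form diag(1,1,1,1,1,1,1,1,1,1,1,1,1,1,1,1,1).

Computing H_k = (kernel of ∂_k) / (image of ∂_{k+1}):

  H_1: rank ker ∂_1 − rank ∂_2 = (27 − 8) − 17 = 2, and the invariant factors of ∂_2 are all 1, so H_1 ≅ Z^2.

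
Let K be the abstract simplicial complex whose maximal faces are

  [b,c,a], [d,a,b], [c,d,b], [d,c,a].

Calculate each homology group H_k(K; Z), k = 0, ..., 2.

Take the total order a < b < c < d on the vertex set. Then K (dimension 2) consists of the simplices:

  0-simplices (4): a, b, c, d
  1-simplices (6): ab, ac, ad, bc, bd, cd
  2-simplices (4): abc, abd, acd, bcd

giving chain groups C_0 ≅ Z^4, C_1 ≅ Z^6, C_2 ≅ Z^4.

∂_1: C_1 → C_0 sends each edge [p,q] (with p < q) to q − p. For instance
  ∂bd = d − b.
The resulting 4×6 matrix has rank 3, and its Smith normal form has invariant factors (1,1,1).

The boundary map ∂_2: C_2 → C_1 maps a triangle to the signed sum of its edges. For instance
  ∂bcd = cd − bd + bc,
  ∂abd = bd − ad + ab.
As a 6×4 matrix over Z this has rank 3, with invariant factors (1,1,1).

Computing H_k = (kernel of ∂_k) / (image of ∂_{k+1}):

  H_0: rank C_0 − rank ∂_1 = 4 − 3 = 1, and the invariant factors of ∂_1 are all 1, so H_0 = Z.
  H_1: rank ker ∂_1 − rank ∂_2 = (6 − 3) − 3 = 0, and the invariant factors of ∂_2 are all 1, so H_1 = 0.
  H_2: rank ker ∂_2 − rank ∂_3 = (4 − 3) − 0 = 1, and there is no ∂_3, so H_2 = Z.

As a check, the Euler characteristic is 4 − 6 + 4 = 2, which agrees with 1 − 0 + 1 = 2.

H_0 ≅ Z,  H_1 = 0,  H_2 ≅ Z.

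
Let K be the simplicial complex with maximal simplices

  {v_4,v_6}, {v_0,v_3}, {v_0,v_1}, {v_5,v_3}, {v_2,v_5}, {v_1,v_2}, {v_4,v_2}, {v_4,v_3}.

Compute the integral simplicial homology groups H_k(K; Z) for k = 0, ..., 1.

Take the total order v_0 < v_1 < v_2 < v_3 < v_4 < v_5 < v_6 on the vertex set. Then K (dimension 1) consists of the simplices:

  0-simplices (7): [v_0], [v_1], [v_2], [v_3], [v_4], [v_5], [v_6]
  1-simplices (8): [v_0,v_1], [v_0,v_3], [v_1,v_2], [v_2,v_4], [v_2,v_5], [v_3,v_4], [v_3,v_5], [v_4,v_6]

so the chain groups are C_0 ≅ Z^7, C_1 ≅ Z^8.

∂_1: C_1 → C_0 sends each edge [p,q] (with p < q) to q − p.
As a 7×8 matrix over Z this has rank 6, with invariant factors (1,1,1,1,1,1).

From H_k ≅ ker(∂_k) / im(∂_{k+1}) we obtain:

  H_0: rank C_0 − rank ∂_1 = 7 − 6 = 1, and the invariant factors of ∂_1 are all 1, so H_0 = Z.
  H_1: rank ker ∂_1 − rank ∂_2 = (8 − 6) − 0 = 2, and there is no ∂_2, so H_1 = Z^2.

H_0 = Z,  H_1 = Z^2.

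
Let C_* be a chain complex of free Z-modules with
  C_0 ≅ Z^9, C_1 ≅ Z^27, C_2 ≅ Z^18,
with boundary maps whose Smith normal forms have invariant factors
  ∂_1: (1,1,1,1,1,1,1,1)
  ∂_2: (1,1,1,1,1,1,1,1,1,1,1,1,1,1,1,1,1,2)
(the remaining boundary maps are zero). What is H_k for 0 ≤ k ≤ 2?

H_0: b_0 = 9 − 0 − 8 = 1; torsion from ∂_1 factors > 1: none. So H_0 = Z.
H_1: b_1 = 27 − 8 − 18 = 1; torsion from ∂_2 factors > 1: [2]. So H_1 = Z ⊕ Z/2.
H_2: b_2 = 18 − 18 − 0 = 0; torsion from ∂_3 factors > 1: none. So H_2 = 0.

H_0 = Z,  H_1 = Z ⊕ Z/2,  H_2 = 0.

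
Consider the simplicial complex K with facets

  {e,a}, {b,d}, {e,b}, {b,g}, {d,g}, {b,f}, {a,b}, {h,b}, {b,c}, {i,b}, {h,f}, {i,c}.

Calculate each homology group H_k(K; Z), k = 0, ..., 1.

Order the vertices as a < b < c < d < e < f < g < h < i. Listing each simplex with vertices in this order, K has dimension 1 with simplices:

  0-simplices (9): a, b, c, d, e, f, g, h, i
  1-simplices (12): ab, ae, bc, bd, be, bf, bg, bh, bi, ci, dg, fh

Hence C_0 ≅ Z^9, C_1 ≅ Z^12.

The boundary map ∂_1: C_1 → C_0 is given by ∂[p,q] = [q] − [p].
This gives a 9×12 integer matrix of rank 8; reducing to Smith normal form yields diagonal entries (1,1,1,1,1,1,1,1).

Computing H_k = (kernel of ∂_k) / (image of ∂_{k+1}):

  H_0: rank C_0 − rank ∂_1 = 9 − 8 = 1, and the invariant factors of ∂_1 are all 1, so H_0 ≅ Z.
  H_1: rank ker ∂_1 − rank ∂_2 = (12 − 8) − 0 = 4, and there is no ∂_2, so H_1 ≅ Z^4.

As a check, the Euler characteristic is 9 − 12 = -3, which agrees with 1 − 4 = -3.

H_0 = Z,  H_1 = Z^4.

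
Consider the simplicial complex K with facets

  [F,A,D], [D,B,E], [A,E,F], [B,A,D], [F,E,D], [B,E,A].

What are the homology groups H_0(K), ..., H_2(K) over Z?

H_0 = Z,  H_1 = 0,  H_2 = Z.

Fix the vertex order A < B < D < E < F and write every simplex with vertices in increasing order. Then dim K = 2 and the simplices of K are:

  0-simplices (5): A, B, D, E, F
  1-simplices (9): AB, AD, AE, AF, BD, BE, DE, DF, EF
  2-simplices (6): ABD, ABE, ADF, AEF, BDE, DEF

Hence C_0 ≅ Z^5, C_1 ≅ Z^9, C_2 ≅ Z^6.

Boundary ∂_1: C_1 → C_0 is given by ∂[p,q] = [q] − [p].
This gives a 5×9 integer matrix of rank 4; reducing to Smith normal form yields diagonal entries (1,1,1,1).

The boundary map ∂_2: C_2 → C_1 maps a triangle to the signed sum of its edges. For instance
  ∂AEF = EF − AF + AE,
  ∂DEF = EF − DF + DE.
The resulting 9×6 matrix has rank 5, and its Smith normal form has invariant factors (1,1,1,1,1).

From H_k ≅ ker(∂_k) / im(∂_{k+1}) we obtain:

  H_0: rank C_0 − rank ∂_1 = 5 − 4 = 1, and the invariant factors of ∂_1 are all 1, so H_0 = Z.
  H_1: rank ker ∂_1 − rank ∂_2 = (9 − 4) − 5 = 0, and the invariant factors of ∂_2 are all 1, so H_1 = 0.
  H_2: rank ker ∂_2 − rank ∂_3 = (6 − 5) − 0 = 1, and there is no ∂_3, so H_2 = Z.

(K is a triangulation of the 2-sphere S^2.)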